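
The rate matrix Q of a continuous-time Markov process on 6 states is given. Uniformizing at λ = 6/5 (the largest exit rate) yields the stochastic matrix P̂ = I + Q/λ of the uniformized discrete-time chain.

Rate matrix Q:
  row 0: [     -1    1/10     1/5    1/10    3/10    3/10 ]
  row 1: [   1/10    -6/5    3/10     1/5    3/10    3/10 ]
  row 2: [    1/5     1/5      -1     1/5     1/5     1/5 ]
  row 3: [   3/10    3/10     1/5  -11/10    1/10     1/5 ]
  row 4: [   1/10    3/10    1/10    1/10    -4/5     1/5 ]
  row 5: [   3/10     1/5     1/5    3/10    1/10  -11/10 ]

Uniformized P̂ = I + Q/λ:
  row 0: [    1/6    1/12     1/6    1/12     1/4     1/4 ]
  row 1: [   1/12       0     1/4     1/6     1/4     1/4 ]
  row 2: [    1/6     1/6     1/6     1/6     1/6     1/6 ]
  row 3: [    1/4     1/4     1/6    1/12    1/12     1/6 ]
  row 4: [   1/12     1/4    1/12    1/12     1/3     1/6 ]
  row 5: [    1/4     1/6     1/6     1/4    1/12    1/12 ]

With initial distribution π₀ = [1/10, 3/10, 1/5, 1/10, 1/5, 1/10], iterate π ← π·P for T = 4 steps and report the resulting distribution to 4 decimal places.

t=0: π = [0.1000, 0.3000, 0.2000, 0.1000, 0.2000, 0.1000]
t=1: π = [0.1417, 0.1333, 0.1750, 0.1417, 0.2167, 0.1917]
t=2: π = [0.1653, 0.1625, 0.1597, 0.1410, 0.1979, 0.1736]
t=3: π = [0.1628, 0.1541, 0.1637, 0.1391, 0.2008, 0.1795]
t=4: π = [0.1637, 0.1557, 0.1628, 0.1397, 0.2000, 0.1781]

π = [0.1637, 0.1557, 0.1628, 0.1397, 0.2000, 0.1781]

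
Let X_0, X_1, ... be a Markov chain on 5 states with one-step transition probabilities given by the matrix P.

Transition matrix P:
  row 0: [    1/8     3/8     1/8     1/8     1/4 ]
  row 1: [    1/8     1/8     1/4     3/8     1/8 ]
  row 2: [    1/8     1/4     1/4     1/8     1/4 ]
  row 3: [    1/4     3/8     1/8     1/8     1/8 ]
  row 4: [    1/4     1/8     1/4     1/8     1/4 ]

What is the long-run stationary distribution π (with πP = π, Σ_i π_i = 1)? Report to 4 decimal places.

Balance equations π_j = Σ_i π_i·P[i][j]:
  π_0 = 1/8·π_0 + 1/8·π_1 + 1/8·π_2 + 1/4·π_3 + 1/4·π_4
  π_1 = 3/8·π_0 + 1/8·π_1 + 1/4·π_2 + 3/8·π_3 + 1/8·π_4
  π_2 = 1/8·π_0 + 1/4·π_1 + 1/4·π_2 + 1/8·π_3 + 1/4·π_4
  π_3 = 1/8·π_0 + 3/8·π_1 + 1/8·π_2 + 1/8·π_3 + 1/8·π_4
  normalize: π_0 + π_1 + π_2 + π_3 + π_4 = 1
Solving the linear system gives exactly π = [759/4394, 1055/4394, 451/2197, 813/4394, 865/4394].

π = [0.1727, 0.2401, 0.2053, 0.1850, 0.1969]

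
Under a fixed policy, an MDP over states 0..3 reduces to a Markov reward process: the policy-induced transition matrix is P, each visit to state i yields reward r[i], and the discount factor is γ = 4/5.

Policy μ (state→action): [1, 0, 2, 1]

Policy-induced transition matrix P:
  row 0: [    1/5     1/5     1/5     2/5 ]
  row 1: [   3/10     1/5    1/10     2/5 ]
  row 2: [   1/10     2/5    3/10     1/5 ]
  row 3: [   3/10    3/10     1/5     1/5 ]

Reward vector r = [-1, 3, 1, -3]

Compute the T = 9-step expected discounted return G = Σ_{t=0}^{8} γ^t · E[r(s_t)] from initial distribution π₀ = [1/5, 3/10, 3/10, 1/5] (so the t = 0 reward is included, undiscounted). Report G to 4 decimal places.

G = -0.0228

t=0: π = [0.2000, 0.3000, 0.3000, 0.2000], E[r] = 0.4000, γ^t·E[r] = 0.400000, running G = 0.400000
t=1: π = [0.2200, 0.2800, 0.2000, 0.3000], E[r] = -0.0800, γ^t·E[r] = -0.064000, running G = 0.336000
t=2: π = [0.2380, 0.2700, 0.1920, 0.3000], E[r] = -0.1360, γ^t·E[r] = -0.087040, running G = 0.248960
t=3: π = [0.2378, 0.2684, 0.1922, 0.3016], E[r] = -0.1452, γ^t·E[r] = -0.074342, running G = 0.174618
t=4: π = [0.2378, 0.2686, 0.1924, 0.3012], E[r] = -0.1433, γ^t·E[r] = -0.058704, running G = 0.115914
t=5: π = [0.2377, 0.2686, 0.1924, 0.3013], E[r] = -0.1434, γ^t·E[r] = -0.046988, running G = 0.068926
t=6: π = [0.2377, 0.2686, 0.1924, 0.3013], E[r] = -0.1434, γ^t·E[r] = -0.037584, running G = 0.031342
t=7: π = [0.2377, 0.2686, 0.1924, 0.3013], E[r] = -0.1434, γ^t·E[r] = -0.030068, running G = 0.001274
t=8: π = [0.2377, 0.2686, 0.1924, 0.3013], E[r] = -0.1434, γ^t·E[r] = -0.024054, running G = -0.022780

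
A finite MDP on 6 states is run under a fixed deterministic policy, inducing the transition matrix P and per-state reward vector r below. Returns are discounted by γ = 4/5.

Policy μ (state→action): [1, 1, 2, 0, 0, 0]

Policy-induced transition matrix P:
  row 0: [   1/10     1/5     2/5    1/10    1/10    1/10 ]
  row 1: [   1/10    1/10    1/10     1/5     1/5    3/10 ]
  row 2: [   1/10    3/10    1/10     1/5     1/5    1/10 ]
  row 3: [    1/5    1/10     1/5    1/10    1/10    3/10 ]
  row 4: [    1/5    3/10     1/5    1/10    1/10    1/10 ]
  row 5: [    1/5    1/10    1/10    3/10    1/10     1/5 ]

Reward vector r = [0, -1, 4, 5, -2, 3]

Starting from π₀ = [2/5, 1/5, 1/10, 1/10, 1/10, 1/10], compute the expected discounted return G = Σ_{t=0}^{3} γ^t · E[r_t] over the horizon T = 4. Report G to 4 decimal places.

G = 4.1283

t=0: π = [0.4000, 0.2000, 0.1000, 0.1000, 0.1000, 0.1000], E[r] = 0.8000, γ^t·E[r] = 0.800000, running G = 0.800000
t=1: π = [0.1300, 0.1800, 0.2400, 0.1500, 0.1300, 0.1700], E[r] = 1.7800, γ^t·E[r] = 1.424000, running G = 2.224000
t=2: π = [0.1450, 0.1870, 0.1670, 0.1760, 0.1420, 0.1830], E[r] = 1.6260, γ^t·E[r] = 1.040640, running G = 3.264640
t=3: π = [0.1501, 0.1763, 0.1753, 0.1720, 0.1354, 0.1909], E[r] = 1.6868, γ^t·E[r] = 0.863642, running G = 4.128282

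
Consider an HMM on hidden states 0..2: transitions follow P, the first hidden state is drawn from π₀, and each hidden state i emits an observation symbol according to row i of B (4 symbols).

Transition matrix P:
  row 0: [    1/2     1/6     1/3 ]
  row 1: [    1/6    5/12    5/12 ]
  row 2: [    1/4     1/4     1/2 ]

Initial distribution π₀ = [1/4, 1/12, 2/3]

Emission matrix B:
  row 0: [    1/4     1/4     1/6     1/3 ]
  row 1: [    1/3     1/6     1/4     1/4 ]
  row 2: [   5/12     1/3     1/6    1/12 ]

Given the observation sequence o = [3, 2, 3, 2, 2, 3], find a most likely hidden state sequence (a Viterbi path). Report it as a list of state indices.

path = [0, 0, 0, 0, 0, 0]

t=0: δ = [8.333e-02, 2.083e-02, 5.556e-02]  (obs o_0=3)
t=1: δ = [6.944e-03, 3.472e-03, 4.630e-03]  ψ = [0, 0, 0]  (obs o_1=2)
t=2: δ = [1.157e-03, 3.617e-04, 1.929e-04]  ψ = [0, 1, 0]  (obs o_2=3)
t=3: δ = [9.645e-05, 4.823e-05, 6.430e-05]  ψ = [0, 0, 0]  (obs o_3=2)
t=4: δ = [8.038e-06, 5.023e-06, 5.358e-06]  ψ = [0, 1, 0]  (obs o_4=2)
t=5: δ = [1.340e-06, 5.233e-07, 2.233e-07]  ψ = [0, 1, 0]  (obs o_5=3)
backtrack: best end state = 0; path = [0, 0, 0, 0, 0, 0]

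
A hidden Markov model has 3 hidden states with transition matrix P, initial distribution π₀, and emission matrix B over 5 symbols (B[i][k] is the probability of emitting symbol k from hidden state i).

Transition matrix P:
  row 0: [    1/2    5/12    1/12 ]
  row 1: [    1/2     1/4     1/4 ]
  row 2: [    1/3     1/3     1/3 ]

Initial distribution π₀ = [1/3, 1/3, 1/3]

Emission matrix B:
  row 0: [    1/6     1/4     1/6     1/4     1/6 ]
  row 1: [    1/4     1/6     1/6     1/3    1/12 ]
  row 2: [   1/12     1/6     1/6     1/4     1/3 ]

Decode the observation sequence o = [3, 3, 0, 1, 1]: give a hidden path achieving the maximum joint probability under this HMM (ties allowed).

path = [1, 0, 1, 0, 0]

t=0: δ = [8.333e-02, 1.111e-01, 8.333e-02]  (obs o_0=3)
t=1: δ = [1.389e-02, 1.157e-02, 6.944e-03]  ψ = [1, 0, 1]  (obs o_1=3)
t=2: δ = [1.157e-03, 1.447e-03, 2.411e-04]  ψ = [0, 0, 1]  (obs o_2=0)
t=3: δ = [1.808e-04, 8.038e-05, 6.028e-05]  ψ = [1, 0, 1]  (obs o_3=1)
t=4: δ = [2.261e-05, 1.256e-05, 3.349e-06]  ψ = [0, 0, 1]  (obs o_4=1)
backtrack: best end state = 0; path = [1, 0, 1, 0, 0]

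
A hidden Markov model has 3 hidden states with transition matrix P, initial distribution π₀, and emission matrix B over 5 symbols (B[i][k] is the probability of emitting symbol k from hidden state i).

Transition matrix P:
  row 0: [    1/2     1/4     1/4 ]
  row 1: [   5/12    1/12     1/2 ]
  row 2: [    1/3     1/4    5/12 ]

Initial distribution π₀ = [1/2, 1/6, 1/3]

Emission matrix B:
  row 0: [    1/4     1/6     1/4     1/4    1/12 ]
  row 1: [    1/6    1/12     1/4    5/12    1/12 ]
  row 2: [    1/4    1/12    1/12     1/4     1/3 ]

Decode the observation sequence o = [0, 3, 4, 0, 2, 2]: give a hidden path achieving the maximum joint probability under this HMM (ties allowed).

t=0: δ = [1.250e-01, 2.778e-02, 8.333e-02]  (obs o_0=0)
t=1: δ = [1.562e-02, 1.302e-02, 8.681e-03]  ψ = [0, 0, 2]  (obs o_1=3)
t=2: δ = [6.510e-04, 3.255e-04, 2.170e-03]  ψ = [0, 0, 1]  (obs o_2=4)
t=3: δ = [1.808e-04, 9.042e-05, 2.261e-04]  ψ = [2, 2, 2]  (obs o_3=0)
t=4: δ = [2.261e-05, 1.413e-05, 7.849e-06]  ψ = [0, 2, 2]  (obs o_4=2)
t=5: δ = [2.826e-06, 1.413e-06, 5.887e-07]  ψ = [0, 0, 1]  (obs o_5=2)
backtrack: best end state = 0; path = [0, 1, 2, 0, 0, 0]

path = [0, 1, 2, 0, 0, 0]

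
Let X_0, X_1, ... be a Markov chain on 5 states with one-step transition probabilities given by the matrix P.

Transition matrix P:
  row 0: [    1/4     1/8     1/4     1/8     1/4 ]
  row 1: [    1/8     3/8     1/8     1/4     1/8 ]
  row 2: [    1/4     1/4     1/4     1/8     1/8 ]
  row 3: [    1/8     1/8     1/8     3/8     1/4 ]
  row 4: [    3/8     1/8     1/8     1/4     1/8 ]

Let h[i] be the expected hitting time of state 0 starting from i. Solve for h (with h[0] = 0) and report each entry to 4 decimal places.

First-step conditioning: h[0] = 0; for i ≠ 0, h[i] = 1 + Σ_k P[i][k]·h[k].
  h[1] = 1 + 3/8·h[1] + 1/8·h[2] + 1/4·h[3] + 1/8·h[4]
  h[2] = 1 + 1/4·h[1] + 1/4·h[2] + 1/8·h[3] + 1/8·h[4]
  h[3] = 1 + 1/8·h[1] + 1/8·h[2] + 3/8·h[3] + 1/4·h[4]
  h[4] = 1 + 1/8·h[1] + 1/8·h[2] + 1/4·h[3] + 1/8·h[4]
Solving the 4×4 linear system over states ≠ 0 gives exactly h = [0, 784/143, 52/11, 756/143, 588/143] (h[0] = 0 is the target).

h = [0.0000, 5.4825, 4.7273, 5.2867, 4.1119]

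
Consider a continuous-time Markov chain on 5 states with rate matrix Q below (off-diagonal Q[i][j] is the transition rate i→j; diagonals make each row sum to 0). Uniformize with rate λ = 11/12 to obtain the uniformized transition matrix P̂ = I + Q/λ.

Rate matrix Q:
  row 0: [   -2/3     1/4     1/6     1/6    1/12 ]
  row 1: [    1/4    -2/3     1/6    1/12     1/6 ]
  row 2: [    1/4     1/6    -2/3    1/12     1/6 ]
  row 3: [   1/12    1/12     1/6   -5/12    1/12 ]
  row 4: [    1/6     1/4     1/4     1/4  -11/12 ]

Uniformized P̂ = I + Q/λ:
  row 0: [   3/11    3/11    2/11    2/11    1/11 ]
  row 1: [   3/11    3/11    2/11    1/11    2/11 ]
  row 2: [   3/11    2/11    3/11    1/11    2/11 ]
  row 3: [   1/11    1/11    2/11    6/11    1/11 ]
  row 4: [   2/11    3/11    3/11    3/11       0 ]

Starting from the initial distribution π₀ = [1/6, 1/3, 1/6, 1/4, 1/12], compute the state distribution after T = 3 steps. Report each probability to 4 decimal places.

t=0: π = [0.1667, 0.3333, 0.1667, 0.2500, 0.0833]
t=1: π = [0.2197, 0.2121, 0.2045, 0.2348, 0.1288]
t=2: π = [0.2183, 0.2114, 0.2121, 0.2410, 0.1171]
t=3: π = [0.2183, 0.2096, 0.2117, 0.2416, 0.1188]

π = [0.2183, 0.2096, 0.2117, 0.2416, 0.1188]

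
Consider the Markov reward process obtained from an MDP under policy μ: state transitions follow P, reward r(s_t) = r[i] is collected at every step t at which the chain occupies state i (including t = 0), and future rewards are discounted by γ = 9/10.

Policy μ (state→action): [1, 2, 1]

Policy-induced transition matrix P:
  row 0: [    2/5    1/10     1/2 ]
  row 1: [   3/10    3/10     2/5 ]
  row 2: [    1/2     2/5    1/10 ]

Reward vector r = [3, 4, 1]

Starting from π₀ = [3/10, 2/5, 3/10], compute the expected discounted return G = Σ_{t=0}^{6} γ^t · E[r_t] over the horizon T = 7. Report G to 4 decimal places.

G = 13.6750

t=0: π = [0.3000, 0.4000, 0.3000], E[r] = 2.8000, γ^t·E[r] = 2.800000, running G = 2.800000
t=1: π = [0.3900, 0.2700, 0.3400], E[r] = 2.5900, γ^t·E[r] = 2.331000, running G = 5.131000
t=2: π = [0.4070, 0.2560, 0.3370], E[r] = 2.5820, γ^t·E[r] = 2.091420, running G = 7.222420
t=3: π = [0.4081, 0.2523, 0.3396], E[r] = 2.5731, γ^t·E[r] = 1.875790, running G = 9.098210
t=4: π = [0.4087, 0.2523, 0.3389], E[r] = 2.5745, γ^t·E[r] = 1.689116, running G = 10.787326
t=5: π = [0.4087, 0.2521, 0.3392], E[r] = 2.5738, γ^t·E[r] = 1.519779, running G = 12.307105
t=6: π = [0.4087, 0.2522, 0.3391], E[r] = 2.5740, γ^t·E[r] = 1.367914, running G = 13.675020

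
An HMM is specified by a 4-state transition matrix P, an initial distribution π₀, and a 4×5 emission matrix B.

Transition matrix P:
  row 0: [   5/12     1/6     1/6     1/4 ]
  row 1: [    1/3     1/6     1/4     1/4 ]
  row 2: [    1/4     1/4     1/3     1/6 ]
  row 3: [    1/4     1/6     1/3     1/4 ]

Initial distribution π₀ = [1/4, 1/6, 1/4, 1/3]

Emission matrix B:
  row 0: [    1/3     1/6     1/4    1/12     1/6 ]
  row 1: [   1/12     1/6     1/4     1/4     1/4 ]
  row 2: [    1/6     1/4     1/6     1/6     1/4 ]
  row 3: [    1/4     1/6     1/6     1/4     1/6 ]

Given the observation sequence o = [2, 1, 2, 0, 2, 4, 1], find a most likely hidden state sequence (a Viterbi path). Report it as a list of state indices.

t=0: δ = [6.250e-02, 4.167e-02, 4.167e-02, 5.556e-02]  (obs o_0=2)
t=1: δ = [4.340e-03, 1.736e-03, 4.630e-03, 2.604e-03]  ψ = [0, 0, 3, 0]  (obs o_1=1)
t=2: δ = [4.521e-04, 2.894e-04, 2.572e-04, 1.808e-04]  ψ = [0, 2, 2, 0]  (obs o_2=2)
t=3: δ = [6.279e-05, 6.279e-06, 1.429e-05, 2.826e-05]  ψ = [0, 0, 2, 0]  (obs o_3=0)
t=4: δ = [6.541e-06, 2.616e-06, 1.744e-06, 2.616e-06]  ψ = [0, 0, 0, 0]  (obs o_4=2)
t=5: δ = [4.542e-07, 2.725e-07, 2.725e-07, 2.725e-07]  ψ = [0, 0, 0, 0]  (obs o_5=4)
t=6: δ = [3.154e-08, 1.262e-08, 2.271e-08, 1.893e-08]  ψ = [0, 0, 2, 0]  (obs o_6=1)
backtrack: best end state = 0; path = [0, 0, 0, 0, 0, 0, 0]

path = [0, 0, 0, 0, 0, 0, 0]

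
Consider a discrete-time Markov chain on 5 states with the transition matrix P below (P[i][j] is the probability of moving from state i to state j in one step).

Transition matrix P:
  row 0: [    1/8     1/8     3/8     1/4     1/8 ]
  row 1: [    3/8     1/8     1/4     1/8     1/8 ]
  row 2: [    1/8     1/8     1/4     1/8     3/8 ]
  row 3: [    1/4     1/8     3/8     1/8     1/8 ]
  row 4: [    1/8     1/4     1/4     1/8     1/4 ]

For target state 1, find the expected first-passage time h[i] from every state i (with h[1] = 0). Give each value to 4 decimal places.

h = [6.5000, 0.0000, 6.3000, 6.5000, 5.6000]

First-step conditioning: h[1] = 0; for i ≠ 1, h[i] = 1 + Σ_k P[i][k]·h[k].
  h[0] = 1 + 1/8·h[0] + 3/8·h[2] + 1/4·h[3] + 1/8·h[4]
  h[2] = 1 + 1/8·h[0] + 1/4·h[2] + 1/8·h[3] + 3/8·h[4]
  h[3] = 1 + 1/4·h[0] + 3/8·h[2] + 1/8·h[3] + 1/8·h[4]
  h[4] = 1 + 1/8·h[0] + 1/4·h[2] + 1/8·h[3] + 1/4·h[4]
Solving the 4×4 linear system over states ≠ 1 gives exactly h = [13/2, 0, 63/10, 13/2, 28/5] (h[1] = 0 is the target).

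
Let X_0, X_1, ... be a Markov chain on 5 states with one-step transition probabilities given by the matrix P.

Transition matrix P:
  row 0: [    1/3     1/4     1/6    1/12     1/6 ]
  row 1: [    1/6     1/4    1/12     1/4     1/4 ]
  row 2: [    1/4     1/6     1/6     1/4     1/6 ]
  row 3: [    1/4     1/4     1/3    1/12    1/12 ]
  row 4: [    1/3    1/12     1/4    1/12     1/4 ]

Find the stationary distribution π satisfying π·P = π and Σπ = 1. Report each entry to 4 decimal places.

π = [0.2712, 0.2030, 0.1901, 0.1489, 0.1867]

Balance equations π_j = Σ_i π_i·P[i][j]:
  π_0 = 1/3·π_0 + 1/6·π_1 + 1/4·π_2 + 1/4·π_3 + 1/3·π_4
  π_1 = 1/4·π_0 + 1/4·π_1 + 1/6·π_2 + 1/4·π_3 + 1/12·π_4
  π_2 = 1/6·π_0 + 1/12·π_1 + 1/6·π_2 + 1/3·π_3 + 1/4·π_4
  π_3 = 1/12·π_0 + 1/4·π_1 + 1/4·π_2 + 1/12·π_3 + 1/12·π_4
  normalize: π_0 + π_1 + π_2 + π_3 + π_4 = 1
Solving the linear system gives exactly π = [2531/9331, 3789/18662, 1774/9331, 1389/9331, 3485/18662].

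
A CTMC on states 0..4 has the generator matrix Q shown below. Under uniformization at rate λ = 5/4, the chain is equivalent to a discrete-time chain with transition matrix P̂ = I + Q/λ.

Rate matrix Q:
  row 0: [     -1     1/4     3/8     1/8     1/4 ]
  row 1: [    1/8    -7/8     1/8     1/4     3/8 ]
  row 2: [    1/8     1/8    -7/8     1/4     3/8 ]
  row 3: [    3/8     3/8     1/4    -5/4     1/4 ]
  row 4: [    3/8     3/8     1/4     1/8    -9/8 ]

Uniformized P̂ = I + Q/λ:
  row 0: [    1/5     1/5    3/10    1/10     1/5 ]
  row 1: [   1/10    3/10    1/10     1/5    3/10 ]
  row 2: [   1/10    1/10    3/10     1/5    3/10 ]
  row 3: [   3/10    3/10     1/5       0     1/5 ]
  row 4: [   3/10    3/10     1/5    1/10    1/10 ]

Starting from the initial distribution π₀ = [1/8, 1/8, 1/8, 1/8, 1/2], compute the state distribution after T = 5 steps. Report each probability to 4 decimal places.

π = [0.1901, 0.2376, 0.2169, 0.1322, 0.2231]

t=0: π = [0.1250, 0.1250, 0.1250, 0.1250, 0.5000]
t=1: π = [0.2375, 0.2625, 0.2125, 0.1125, 0.1750]
t=2: π = [0.1813, 0.2338, 0.2188, 0.1363, 0.2300]
t=3: π = [0.1914, 0.2381, 0.2166, 0.1316, 0.2223]
t=4: π = [0.1899, 0.2375, 0.2170, 0.1323, 0.2233]
t=5: π = [0.1901, 0.2376, 0.2169, 0.1322, 0.2231]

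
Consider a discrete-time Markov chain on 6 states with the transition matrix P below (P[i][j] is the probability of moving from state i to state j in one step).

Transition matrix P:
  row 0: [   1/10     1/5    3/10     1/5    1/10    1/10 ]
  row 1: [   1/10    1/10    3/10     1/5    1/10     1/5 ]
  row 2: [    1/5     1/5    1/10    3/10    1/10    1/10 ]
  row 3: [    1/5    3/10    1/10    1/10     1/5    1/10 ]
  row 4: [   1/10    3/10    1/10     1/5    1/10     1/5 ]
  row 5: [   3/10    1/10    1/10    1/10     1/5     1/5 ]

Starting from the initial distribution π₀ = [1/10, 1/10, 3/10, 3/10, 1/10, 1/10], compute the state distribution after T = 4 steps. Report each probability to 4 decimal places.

π = [0.1652, 0.1973, 0.1725, 0.1839, 0.1333, 0.1478]

t=0: π = [0.1000, 0.1000, 0.3000, 0.3000, 0.1000, 0.1000]
t=1: π = [0.1800, 0.2200, 0.1400, 0.1900, 0.1400, 0.1300]
t=2: π = [0.1590, 0.1980, 0.1800, 0.1820, 0.1320, 0.1490]
t=3: π = [0.1660, 0.1967, 0.1714, 0.1849, 0.1331, 0.1479]
t=4: π = [0.1652, 0.1973, 0.1725, 0.1839, 0.1333, 0.1478]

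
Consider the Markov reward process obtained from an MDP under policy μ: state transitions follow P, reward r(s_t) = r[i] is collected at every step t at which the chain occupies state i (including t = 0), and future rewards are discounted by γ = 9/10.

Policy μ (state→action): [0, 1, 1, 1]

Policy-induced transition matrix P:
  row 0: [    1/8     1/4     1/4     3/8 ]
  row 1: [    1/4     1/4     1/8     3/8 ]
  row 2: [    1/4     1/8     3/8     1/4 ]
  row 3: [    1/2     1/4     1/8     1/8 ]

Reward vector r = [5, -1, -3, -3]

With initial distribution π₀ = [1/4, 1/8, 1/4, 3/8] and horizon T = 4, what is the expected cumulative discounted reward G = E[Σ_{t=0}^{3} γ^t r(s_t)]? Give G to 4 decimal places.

G = -1.2916

t=0: π = [0.2500, 0.1250, 0.2500, 0.3750], E[r] = -0.7500, γ^t·E[r] = -0.750000, running G = -0.750000
t=1: π = [0.3125, 0.2188, 0.2188, 0.2500], E[r] = -0.0625, γ^t·E[r] = -0.056250, running G = -0.806250
t=2: π = [0.2734, 0.2227, 0.2188, 0.2852], E[r] = -0.3672, γ^t·E[r] = -0.297422, running G = -1.103672
t=3: π = [0.2871, 0.2227, 0.2139, 0.2764], E[r] = -0.2578, γ^t·E[r] = -0.187945, running G = -1.291617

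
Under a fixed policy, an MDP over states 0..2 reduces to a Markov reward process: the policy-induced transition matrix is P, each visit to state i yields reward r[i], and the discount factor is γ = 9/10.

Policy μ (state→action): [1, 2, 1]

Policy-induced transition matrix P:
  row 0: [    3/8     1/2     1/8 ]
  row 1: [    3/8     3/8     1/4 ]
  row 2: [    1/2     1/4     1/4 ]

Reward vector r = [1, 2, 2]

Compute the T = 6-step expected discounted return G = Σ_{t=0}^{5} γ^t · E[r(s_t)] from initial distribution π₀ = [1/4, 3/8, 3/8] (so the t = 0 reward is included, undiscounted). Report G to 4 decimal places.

t=0: π = [0.2500, 0.3750, 0.3750], E[r] = 1.7500, γ^t·E[r] = 1.750000, running G = 1.750000
t=1: π = [0.4219, 0.3594, 0.2188], E[r] = 1.5781, γ^t·E[r] = 1.420313, running G = 3.170313
t=2: π = [0.4023, 0.4004, 0.1973], E[r] = 1.5977, γ^t·E[r] = 1.294102, running G = 4.464414
t=3: π = [0.3997, 0.4006, 0.1997], E[r] = 1.6003, γ^t·E[r] = 1.166649, running G = 5.631063
t=4: π = [0.4000, 0.4000, 0.2000], E[r] = 1.6000, γ^t·E[r] = 1.049784, running G = 6.680847
t=5: π = [0.4000, 0.4000, 0.2000], E[r] = 1.6000, γ^t·E[r] = 0.944781, running G = 7.625628

G = 7.6256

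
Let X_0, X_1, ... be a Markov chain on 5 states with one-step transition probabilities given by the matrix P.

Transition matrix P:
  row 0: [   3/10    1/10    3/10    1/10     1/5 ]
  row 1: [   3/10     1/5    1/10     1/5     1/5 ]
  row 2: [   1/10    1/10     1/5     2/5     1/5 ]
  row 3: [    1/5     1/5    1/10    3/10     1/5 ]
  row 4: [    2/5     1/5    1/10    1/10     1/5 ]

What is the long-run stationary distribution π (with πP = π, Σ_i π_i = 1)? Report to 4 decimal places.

Balance equations π_j = Σ_i π_i·P[i][j]:
  π_0 = 3/10·π_0 + 3/10·π_1 + 1/10·π_2 + 1/5·π_3 + 2/5·π_4
  π_1 = 1/10·π_0 + 1/5·π_1 + 1/10·π_2 + 1/5·π_3 + 1/5·π_4
  π_2 = 3/10·π_0 + 1/10·π_1 + 1/5·π_2 + 1/10·π_3 + 1/10·π_4
  π_3 = 1/10·π_0 + 1/5·π_1 + 2/5·π_2 + 3/10·π_3 + 1/10·π_4
  normalize: π_0 + π_1 + π_2 + π_3 + π_4 = 1
Solving the linear system gives exactly π = [223/841, 658/4205, 143/841, 876/4205, 1/5].

π = [0.2652, 0.1565, 0.1700, 0.2083, 0.2000]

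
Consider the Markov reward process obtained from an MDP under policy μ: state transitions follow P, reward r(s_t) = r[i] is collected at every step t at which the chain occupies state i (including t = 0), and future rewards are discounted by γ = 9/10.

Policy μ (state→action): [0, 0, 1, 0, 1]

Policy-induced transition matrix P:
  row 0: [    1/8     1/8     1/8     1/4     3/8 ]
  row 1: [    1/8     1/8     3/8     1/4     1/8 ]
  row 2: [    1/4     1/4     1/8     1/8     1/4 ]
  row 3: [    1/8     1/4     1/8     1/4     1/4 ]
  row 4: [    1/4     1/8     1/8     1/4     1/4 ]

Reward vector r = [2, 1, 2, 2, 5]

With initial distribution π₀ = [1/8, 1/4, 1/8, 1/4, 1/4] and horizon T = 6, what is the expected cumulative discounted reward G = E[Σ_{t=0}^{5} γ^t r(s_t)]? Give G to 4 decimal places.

G = 11.9509

t=0: π = [0.1250, 0.2500, 0.1250, 0.2500, 0.2500], E[r] = 2.5000, γ^t·E[r] = 2.500000, running G = 2.500000
t=1: π = [0.1719, 0.1719, 0.1875, 0.2344, 0.2344], E[r] = 2.5313, γ^t·E[r] = 2.278125, running G = 4.778125
t=2: π = [0.1777, 0.1777, 0.1680, 0.2266, 0.2500], E[r] = 2.5723, γ^t·E[r] = 2.083535, running G = 6.861660
t=3: π = [0.1772, 0.1743, 0.1694, 0.2290, 0.2500], E[r] = 2.5757, γ^t·E[r] = 1.877673, running G = 8.739333
t=4: π = [0.1774, 0.1748, 0.1686, 0.2288, 0.2504], E[r] = 2.5763, γ^t·E[r] = 1.690306, running G = 10.429640
t=5: π = [0.1774, 0.1747, 0.1687, 0.2289, 0.2503], E[r] = 2.5763, γ^t·E[r] = 1.521285, running G = 11.950925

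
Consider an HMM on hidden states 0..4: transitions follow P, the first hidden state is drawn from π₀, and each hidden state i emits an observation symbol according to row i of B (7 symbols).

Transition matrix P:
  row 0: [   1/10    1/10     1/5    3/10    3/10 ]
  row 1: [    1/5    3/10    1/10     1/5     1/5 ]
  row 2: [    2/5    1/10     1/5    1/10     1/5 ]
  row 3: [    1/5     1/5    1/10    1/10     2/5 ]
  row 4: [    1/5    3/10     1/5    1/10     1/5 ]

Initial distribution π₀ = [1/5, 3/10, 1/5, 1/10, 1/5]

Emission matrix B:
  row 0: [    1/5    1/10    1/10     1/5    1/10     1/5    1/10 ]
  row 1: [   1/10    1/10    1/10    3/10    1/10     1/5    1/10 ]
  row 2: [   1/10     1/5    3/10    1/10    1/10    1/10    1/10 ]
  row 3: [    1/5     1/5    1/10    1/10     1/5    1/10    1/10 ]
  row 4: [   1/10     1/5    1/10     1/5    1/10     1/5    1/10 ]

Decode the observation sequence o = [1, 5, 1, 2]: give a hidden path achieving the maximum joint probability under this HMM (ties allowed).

t=0: δ = [2.000e-02, 3.000e-02, 4.000e-02, 2.000e-02, 4.000e-02]  (obs o_0=1)
t=1: δ = [3.200e-03, 2.400e-03, 8.000e-04, 6.000e-04, 1.600e-03]  ψ = [2, 4, 2, 0, 2]  (obs o_1=5)
t=2: δ = [4.800e-05, 7.200e-05, 1.280e-04, 1.920e-04, 1.920e-04]  ψ = [1, 1, 0, 0, 0]  (obs o_2=1)
t=3: δ = [5.120e-06, 5.760e-06, 1.152e-05, 1.920e-06, 7.680e-06]  ψ = [2, 4, 4, 3, 3]  (obs o_3=2)
backtrack: best end state = 2; path = [2, 0, 4, 2]

path = [2, 0, 4, 2]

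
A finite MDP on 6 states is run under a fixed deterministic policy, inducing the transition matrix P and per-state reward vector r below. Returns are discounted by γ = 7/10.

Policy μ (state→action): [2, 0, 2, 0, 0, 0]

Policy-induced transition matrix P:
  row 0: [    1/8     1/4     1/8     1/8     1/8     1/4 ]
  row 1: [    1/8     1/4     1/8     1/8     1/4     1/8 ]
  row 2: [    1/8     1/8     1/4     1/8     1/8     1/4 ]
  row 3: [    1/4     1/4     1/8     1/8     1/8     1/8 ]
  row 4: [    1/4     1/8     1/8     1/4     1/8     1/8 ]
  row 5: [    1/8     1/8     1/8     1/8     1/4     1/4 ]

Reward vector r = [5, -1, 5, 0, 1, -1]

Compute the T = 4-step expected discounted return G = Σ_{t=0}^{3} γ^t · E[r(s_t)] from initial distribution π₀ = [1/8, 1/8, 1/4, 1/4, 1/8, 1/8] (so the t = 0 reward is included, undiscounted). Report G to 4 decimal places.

G = 3.8545

t=0: π = [0.1250, 0.1250, 0.2500, 0.2500, 0.1250, 0.1250], E[r] = 1.7500, γ^t·E[r] = 1.750000, running G = 1.750000
t=1: π = [0.1719, 0.1875, 0.1563, 0.1406, 0.1563, 0.1875], E[r] = 1.4219, γ^t·E[r] = 0.995313, running G = 2.745313
t=2: π = [0.1621, 0.1875, 0.1445, 0.1445, 0.1719, 0.1895], E[r] = 1.3281, γ^t·E[r] = 0.650781, running G = 3.396094
t=3: π = [0.1646, 0.1868, 0.1431, 0.1465, 0.1721, 0.1870], E[r] = 1.3364, γ^t·E[r] = 0.458394, running G = 3.854488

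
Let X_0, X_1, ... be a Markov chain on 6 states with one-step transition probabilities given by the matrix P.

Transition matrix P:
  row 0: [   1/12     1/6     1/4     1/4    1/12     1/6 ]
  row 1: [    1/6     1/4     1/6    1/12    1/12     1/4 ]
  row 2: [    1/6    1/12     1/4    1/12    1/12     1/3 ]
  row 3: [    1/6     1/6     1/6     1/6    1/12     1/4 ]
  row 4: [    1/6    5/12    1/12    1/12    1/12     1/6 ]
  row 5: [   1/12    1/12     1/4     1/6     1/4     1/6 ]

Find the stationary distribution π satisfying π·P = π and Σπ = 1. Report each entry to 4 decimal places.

π = [0.1364, 0.1757, 0.2038, 0.1363, 0.1211, 0.2266]

Balance equations π_j = Σ_i π_i·P[i][j]:
  π_0 = 1/12·π_0 + 1/6·π_1 + 1/6·π_2 + 1/6·π_3 + 1/6·π_4 + 1/12·π_5
  π_1 = 1/6·π_0 + 1/4·π_1 + 1/12·π_2 + 1/6·π_3 + 5/12·π_4 + 1/12·π_5
  π_2 = 1/4·π_0 + 1/6·π_1 + 1/4·π_2 + 1/6·π_3 + 1/12·π_4 + 1/4·π_5
  π_3 = 1/4·π_0 + 1/12·π_1 + 1/12·π_2 + 1/6·π_3 + 1/12·π_4 + 1/6·π_5
  π_4 = 1/12·π_0 + 1/12·π_1 + 1/12·π_2 + 1/12·π_3 + 1/12·π_4 + 1/4·π_5
  normalize: π_0 + π_1 + π_2 + π_3 + π_4 + π_5 = 1
Solving the linear system gives exactly π = [127/931, 3599/20482, 759/3724, 1396/10241, 451/3724, 211/931].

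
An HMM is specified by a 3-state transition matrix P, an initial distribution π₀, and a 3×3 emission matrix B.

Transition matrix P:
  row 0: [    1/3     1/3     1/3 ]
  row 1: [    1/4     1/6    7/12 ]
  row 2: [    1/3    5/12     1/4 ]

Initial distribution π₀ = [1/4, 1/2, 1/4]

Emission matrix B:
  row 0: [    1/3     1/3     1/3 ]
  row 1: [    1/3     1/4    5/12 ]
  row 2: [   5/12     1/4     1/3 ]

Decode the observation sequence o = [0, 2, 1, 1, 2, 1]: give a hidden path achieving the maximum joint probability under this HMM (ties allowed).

path = [1, 2, 1, 2, 1, 2]

t=0: δ = [8.333e-02, 1.667e-01, 1.042e-01]  (obs o_0=0)
t=1: δ = [1.389e-02, 1.808e-02, 3.241e-02]  ψ = [1, 2, 1]  (obs o_1=2)
t=2: δ = [3.601e-03, 3.376e-03, 2.637e-03]  ψ = [2, 2, 1]  (obs o_2=1)
t=3: δ = [4.001e-04, 3.001e-04, 4.923e-04]  ψ = [0, 0, 1]  (obs o_3=1)
t=4: δ = [5.470e-05, 8.547e-05, 5.835e-05]  ψ = [2, 2, 1]  (obs o_4=2)
t=5: δ = [7.122e-06, 6.078e-06, 1.246e-05]  ψ = [1, 2, 1]  (obs o_5=1)
backtrack: best end state = 2; path = [1, 2, 1, 2, 1, 2]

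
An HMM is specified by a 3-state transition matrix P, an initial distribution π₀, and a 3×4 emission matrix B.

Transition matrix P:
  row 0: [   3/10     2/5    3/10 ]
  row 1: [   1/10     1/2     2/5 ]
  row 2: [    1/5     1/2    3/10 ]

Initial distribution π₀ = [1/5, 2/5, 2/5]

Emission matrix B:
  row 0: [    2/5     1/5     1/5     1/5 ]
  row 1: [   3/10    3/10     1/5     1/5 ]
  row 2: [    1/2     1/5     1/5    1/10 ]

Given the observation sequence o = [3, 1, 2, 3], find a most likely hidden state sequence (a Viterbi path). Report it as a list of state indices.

path = [1, 1, 1, 1]

t=0: δ = [4.000e-02, 8.000e-02, 4.000e-02]  (obs o_0=3)
t=1: δ = [2.400e-03, 1.200e-02, 6.400e-03]  ψ = [0, 1, 1]  (obs o_1=1)
t=2: δ = [2.560e-04, 1.200e-03, 9.600e-04]  ψ = [2, 1, 1]  (obs o_2=2)
t=3: δ = [3.840e-05, 1.200e-04, 4.800e-05]  ψ = [2, 1, 1]  (obs o_3=3)
backtrack: best end state = 1; path = [1, 1, 1, 1]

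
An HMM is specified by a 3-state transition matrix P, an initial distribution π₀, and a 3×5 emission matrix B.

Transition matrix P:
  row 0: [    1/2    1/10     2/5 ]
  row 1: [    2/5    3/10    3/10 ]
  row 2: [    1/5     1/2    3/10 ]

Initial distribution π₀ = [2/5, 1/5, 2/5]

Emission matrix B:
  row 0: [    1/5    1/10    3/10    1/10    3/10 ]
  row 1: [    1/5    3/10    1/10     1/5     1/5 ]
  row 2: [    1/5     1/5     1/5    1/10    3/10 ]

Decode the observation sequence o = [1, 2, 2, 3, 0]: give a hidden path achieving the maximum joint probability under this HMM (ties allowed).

path = [1, 0, 0, 0, 0]

t=0: δ = [4.000e-02, 6.000e-02, 8.000e-02]  (obs o_0=1)
t=1: δ = [7.200e-03, 4.000e-03, 4.800e-03]  ψ = [1, 2, 2]  (obs o_1=2)
t=2: δ = [1.080e-03, 2.400e-04, 5.760e-04]  ψ = [0, 2, 0]  (obs o_2=2)
t=3: δ = [5.400e-05, 5.760e-05, 4.320e-05]  ψ = [0, 2, 0]  (obs o_3=3)
t=4: δ = [5.400e-06, 4.320e-06, 4.320e-06]  ψ = [0, 2, 0]  (obs o_4=0)
backtrack: best end state = 0; path = [1, 0, 0, 0, 0]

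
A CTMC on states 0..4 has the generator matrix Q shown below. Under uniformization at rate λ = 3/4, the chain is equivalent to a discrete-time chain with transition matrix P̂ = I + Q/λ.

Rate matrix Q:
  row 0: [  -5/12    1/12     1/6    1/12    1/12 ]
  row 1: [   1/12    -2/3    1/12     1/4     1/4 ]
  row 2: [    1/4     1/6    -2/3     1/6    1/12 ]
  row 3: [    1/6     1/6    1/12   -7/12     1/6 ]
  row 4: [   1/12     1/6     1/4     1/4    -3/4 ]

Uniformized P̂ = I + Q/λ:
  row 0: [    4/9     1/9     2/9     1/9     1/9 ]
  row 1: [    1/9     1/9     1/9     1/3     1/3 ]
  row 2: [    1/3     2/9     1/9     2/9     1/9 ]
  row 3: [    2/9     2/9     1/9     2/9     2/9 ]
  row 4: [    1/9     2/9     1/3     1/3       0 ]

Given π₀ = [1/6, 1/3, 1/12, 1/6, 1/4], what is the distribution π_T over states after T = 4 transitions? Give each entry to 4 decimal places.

t=0: π = [0.1667, 0.3333, 0.0833, 0.1667, 0.2500]
t=1: π = [0.2037, 0.1667, 0.1852, 0.2685, 0.1759]
t=2: π = [0.2500, 0.1811, 0.1728, 0.2377, 0.1584]
t=3: π = [0.2593, 0.1743, 0.1741, 0.2322, 0.1602]
t=4: π = [0.2620, 0.1740, 0.1755, 0.2306, 0.1579]

π = [0.2620, 0.1740, 0.1755, 0.2306, 0.1579]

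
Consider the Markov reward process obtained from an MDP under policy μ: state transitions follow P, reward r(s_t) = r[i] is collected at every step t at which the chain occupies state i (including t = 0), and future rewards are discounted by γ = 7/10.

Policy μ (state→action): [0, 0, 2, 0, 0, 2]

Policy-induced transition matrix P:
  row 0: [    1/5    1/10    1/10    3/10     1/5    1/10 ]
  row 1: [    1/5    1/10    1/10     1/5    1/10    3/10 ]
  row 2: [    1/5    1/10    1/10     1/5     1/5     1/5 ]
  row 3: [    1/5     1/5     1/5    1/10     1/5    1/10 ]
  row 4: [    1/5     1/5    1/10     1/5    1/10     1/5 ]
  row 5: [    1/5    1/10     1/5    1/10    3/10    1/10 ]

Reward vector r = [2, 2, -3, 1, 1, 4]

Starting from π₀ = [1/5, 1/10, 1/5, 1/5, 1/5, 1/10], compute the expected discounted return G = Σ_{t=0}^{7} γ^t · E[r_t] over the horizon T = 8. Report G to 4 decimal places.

t=0: π = [0.2000, 0.1000, 0.2000, 0.2000, 0.2000, 0.1000], E[r] = 0.8000, γ^t·E[r] = 0.800000, running G = 0.800000
t=1: π = [0.2000, 0.1400, 0.1300, 0.1900, 0.1800, 0.1600], E[r] = 1.3000, γ^t·E[r] = 0.910000, running G = 1.710000
t=2: π = [0.2000, 0.1370, 0.1350, 0.1850, 0.1840, 0.1590], E[r] = 1.2740, γ^t·E[r] = 0.624260, running G = 2.334260
t=3: π = [0.2000, 0.1369, 0.1344, 0.1856, 0.1838, 0.1593], E[r] = 1.2772, γ^t·E[r] = 0.438080, running G = 2.772340
t=4: π = [0.2000, 0.1369, 0.1345, 0.1855, 0.1839, 0.1592], E[r] = 1.2766, γ^t·E[r] = 0.306507, running G = 3.078846
t=5: π = [0.2000, 0.1369, 0.1345, 0.1855, 0.1838, 0.1592], E[r] = 1.2767, γ^t·E[r] = 0.214579, running G = 3.293425
t=6: π = [0.2000, 0.1369, 0.1345, 0.1855, 0.1838, 0.1592], E[r] = 1.2767, γ^t·E[r] = 0.150201, running G = 3.443627
t=7: π = [0.2000, 0.1369, 0.1345, 0.1855, 0.1838, 0.1592], E[r] = 1.2767, γ^t·E[r] = 0.105142, running G = 3.548768

G = 3.5488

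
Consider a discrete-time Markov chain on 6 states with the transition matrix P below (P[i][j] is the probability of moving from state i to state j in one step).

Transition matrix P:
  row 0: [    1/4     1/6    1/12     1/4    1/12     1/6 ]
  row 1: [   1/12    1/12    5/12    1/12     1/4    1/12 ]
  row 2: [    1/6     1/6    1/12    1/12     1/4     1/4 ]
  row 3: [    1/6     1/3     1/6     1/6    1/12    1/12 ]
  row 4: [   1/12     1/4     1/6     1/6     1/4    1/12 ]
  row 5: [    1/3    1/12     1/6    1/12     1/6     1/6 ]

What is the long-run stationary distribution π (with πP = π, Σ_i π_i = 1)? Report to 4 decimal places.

Balance equations π_j = Σ_i π_i·P[i][j]:
  π_0 = 1/4·π_0 + 1/12·π_1 + 1/6·π_2 + 1/6·π_3 + 1/12·π_4 + 1/3·π_5
  π_1 = 1/6·π_0 + 1/12·π_1 + 1/6·π_2 + 1/3·π_3 + 1/4·π_4 + 1/12·π_5
  π_2 = 1/12·π_0 + 5/12·π_1 + 1/12·π_2 + 1/6·π_3 + 1/6·π_4 + 1/6·π_5
  π_3 = 1/4·π_0 + 1/12·π_1 + 1/12·π_2 + 1/6·π_3 + 1/6·π_4 + 1/12·π_5
  π_4 = 1/12·π_0 + 1/4·π_1 + 1/4·π_2 + 1/12·π_3 + 1/4·π_4 + 1/6·π_5
  normalize: π_0 + π_1 + π_2 + π_3 + π_4 + π_5 = 1
Solving the linear system gives exactly π = [21062/121009, 43289/242018, 43983/242018, 33755/242018, 45039/242018, 16914/121009].

π = [0.1741, 0.1789, 0.1817, 0.1395, 0.1861, 0.1398]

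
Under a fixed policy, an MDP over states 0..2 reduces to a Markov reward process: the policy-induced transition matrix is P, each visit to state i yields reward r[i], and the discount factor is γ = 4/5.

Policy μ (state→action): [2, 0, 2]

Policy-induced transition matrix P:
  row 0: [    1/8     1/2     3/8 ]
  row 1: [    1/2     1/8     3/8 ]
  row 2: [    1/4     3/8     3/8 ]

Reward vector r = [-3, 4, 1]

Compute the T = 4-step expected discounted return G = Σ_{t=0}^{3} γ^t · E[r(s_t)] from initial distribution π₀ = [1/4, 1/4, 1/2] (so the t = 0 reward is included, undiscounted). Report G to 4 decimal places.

G = 2.3878

t=0: π = [0.2500, 0.2500, 0.5000], E[r] = 0.7500, γ^t·E[r] = 0.750000, running G = 0.750000
t=1: π = [0.2813, 0.3438, 0.3750], E[r] = 0.9063, γ^t·E[r] = 0.725000, running G = 1.475000
t=2: π = [0.3008, 0.3242, 0.3750], E[r] = 0.7695, γ^t·E[r] = 0.492500, running G = 1.967500
t=3: π = [0.2935, 0.3315, 0.3750], E[r] = 0.8208, γ^t·E[r] = 0.420250, running G = 2.387750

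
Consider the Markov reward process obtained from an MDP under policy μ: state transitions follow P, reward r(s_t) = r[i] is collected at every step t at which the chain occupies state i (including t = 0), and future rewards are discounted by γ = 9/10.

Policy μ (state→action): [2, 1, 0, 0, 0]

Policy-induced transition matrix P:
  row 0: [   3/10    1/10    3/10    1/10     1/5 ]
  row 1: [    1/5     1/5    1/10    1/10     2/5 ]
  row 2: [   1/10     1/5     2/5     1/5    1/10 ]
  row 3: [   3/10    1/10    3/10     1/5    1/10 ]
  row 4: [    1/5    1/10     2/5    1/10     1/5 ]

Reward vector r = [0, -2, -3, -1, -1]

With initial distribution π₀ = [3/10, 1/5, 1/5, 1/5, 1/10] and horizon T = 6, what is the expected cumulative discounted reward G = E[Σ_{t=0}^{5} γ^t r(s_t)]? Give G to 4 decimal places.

G = -7.0529

t=0: π = [0.3000, 0.2000, 0.2000, 0.2000, 0.1000], E[r] = -1.3000, γ^t·E[r] = -1.300000, running G = -1.300000
t=1: π = [0.2300, 0.1400, 0.2900, 0.1400, 0.2000], E[r] = -1.4900, γ^t·E[r] = -1.341000, running G = -2.641000
t=2: π = [0.2080, 0.1430, 0.3210, 0.1430, 0.1850], E[r] = -1.5770, γ^t·E[r] = -1.277370, running G = -3.918370
t=3: π = [0.2030, 0.1464, 0.3220, 0.1464, 0.1822], E[r] = -1.5874, γ^t·E[r] = -1.157215, running G = -5.075585
t=4: π = [0.2027, 0.1468, 0.3211, 0.1468, 0.1824], E[r] = -1.5864, γ^t·E[r] = -1.040824, running G = -6.116409
t=5: π = [0.2028, 0.1468, 0.3210, 0.1468, 0.1826], E[r] = -1.5859, γ^t·E[r] = -0.936478, running G = -7.052887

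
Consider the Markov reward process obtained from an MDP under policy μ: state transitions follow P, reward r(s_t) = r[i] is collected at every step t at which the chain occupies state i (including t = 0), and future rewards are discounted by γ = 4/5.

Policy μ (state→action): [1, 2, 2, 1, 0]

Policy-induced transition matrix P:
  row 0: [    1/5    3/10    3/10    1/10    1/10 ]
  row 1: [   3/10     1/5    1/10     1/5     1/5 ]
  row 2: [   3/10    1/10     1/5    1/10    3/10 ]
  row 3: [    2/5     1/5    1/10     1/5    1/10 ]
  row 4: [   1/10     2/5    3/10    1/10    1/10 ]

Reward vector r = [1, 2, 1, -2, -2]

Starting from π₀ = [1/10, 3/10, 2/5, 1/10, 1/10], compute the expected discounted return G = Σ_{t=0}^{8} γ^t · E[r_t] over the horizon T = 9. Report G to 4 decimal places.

G = 1.6785

t=0: π = [0.1000, 0.3000, 0.4000, 0.1000, 0.1000], E[r] = 0.7000, γ^t·E[r] = 0.700000, running G = 0.700000
t=1: π = [0.2800, 0.1900, 0.1800, 0.1400, 0.2100], E[r] = 0.1400, γ^t·E[r] = 0.112000, running G = 0.812000
t=2: π = [0.2440, 0.2520, 0.2160, 0.1330, 0.1550], E[r] = 0.3880, γ^t·E[r] = 0.248320, running G = 1.060320
t=3: π = [0.2579, 0.2338, 0.2014, 0.1385, 0.1684], E[r] = 0.3131, γ^t·E[r] = 0.160307, running G = 1.220627
t=4: π = [0.2544, 0.2393, 0.2054, 0.1372, 0.1637], E[r] = 0.3367, γ^t·E[r] = 0.137896, running G = 1.358523
t=5: π = [0.2556, 0.2376, 0.2041, 0.1377, 0.1650], E[r] = 0.3296, γ^t·E[r] = 0.108011, running G = 1.466534
t=6: π = [0.2552, 0.2381, 0.2045, 0.1375, 0.1646], E[r] = 0.3318, γ^t·E[r] = 0.086974, running G = 1.553508
t=7: π = [0.2553, 0.2380, 0.2044, 0.1376, 0.1647], E[r] = 0.3311, γ^t·E[r] = 0.069442, running G = 1.622950
t=8: π = [0.2553, 0.2380, 0.2044, 0.1376, 0.1647], E[r] = 0.3313, γ^t·E[r] = 0.055587, running G = 1.678537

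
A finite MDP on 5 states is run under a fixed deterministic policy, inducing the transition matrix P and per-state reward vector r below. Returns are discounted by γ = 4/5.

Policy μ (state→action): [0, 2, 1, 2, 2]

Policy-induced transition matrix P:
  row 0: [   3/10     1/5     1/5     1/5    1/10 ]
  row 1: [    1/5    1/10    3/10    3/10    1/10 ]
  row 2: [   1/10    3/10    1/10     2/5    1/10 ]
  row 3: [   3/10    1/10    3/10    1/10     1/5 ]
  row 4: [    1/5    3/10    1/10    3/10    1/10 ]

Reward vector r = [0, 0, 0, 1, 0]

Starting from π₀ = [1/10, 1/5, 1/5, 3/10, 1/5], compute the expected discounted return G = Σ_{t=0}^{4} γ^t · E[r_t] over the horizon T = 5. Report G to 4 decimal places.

G = 0.8885

t=0: π = [0.1000, 0.2000, 0.2000, 0.3000, 0.2000], E[r] = 0.3000, γ^t·E[r] = 0.300000, running G = 0.300000
t=1: π = [0.2200, 0.1900, 0.2100, 0.2500, 0.1300], E[r] = 0.2500, γ^t·E[r] = 0.200000, running G = 0.500000
t=2: π = [0.2260, 0.1900, 0.2100, 0.2490, 0.1250], E[r] = 0.2490, γ^t·E[r] = 0.159360, running G = 0.659360
t=3: π = [0.2265, 0.1896, 0.2104, 0.2486, 0.1249], E[r] = 0.2486, γ^t·E[r] = 0.127283, running G = 0.786643
t=4: π = [0.2265, 0.1897, 0.2103, 0.2487, 0.1249], E[r] = 0.2487, γ^t·E[r] = 0.101855, running G = 0.888498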